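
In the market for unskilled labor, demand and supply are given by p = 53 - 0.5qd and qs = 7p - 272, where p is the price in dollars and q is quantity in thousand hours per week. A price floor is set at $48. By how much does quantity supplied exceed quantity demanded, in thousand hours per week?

54

Rearranging demand gives qd = 106 - 2p. Without the control the market clears where 106 - 2p = 7p - 272, i.e. p* = 42 and q* = 22.
The floor of 48 is above the equilibrium price 42, so it binds.
At p = 48: qd = 106 - 2·48 = 10 and qs = 7·48 - 272 = 64.
Surplus = qs - qd = 64 - 10 = 54.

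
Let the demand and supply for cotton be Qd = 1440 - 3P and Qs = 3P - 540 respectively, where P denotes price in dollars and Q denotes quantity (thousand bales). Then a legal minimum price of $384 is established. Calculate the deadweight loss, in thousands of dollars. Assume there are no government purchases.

Setting quantity demanded equal to quantity supplied, 1440 - 3P = 3P - 540, gives P* = 330 and Q* = 450.
Because the floor (384) lies above the market-clearing price, it is binding.
At P = 384: Qd = 1440 - 3·384 = 288 and Qs = 3·384 - 540 = 612.
Quantity traded falls to 288. At Q = 288 the demand price is (1440 - 288)/3 = 384 and the supply price is (540 + 288)/3 = 276.
Deadweight loss = ½ · (384 - 276) · (450 - 288) = ½ · 108 · 162 = 8748.

8748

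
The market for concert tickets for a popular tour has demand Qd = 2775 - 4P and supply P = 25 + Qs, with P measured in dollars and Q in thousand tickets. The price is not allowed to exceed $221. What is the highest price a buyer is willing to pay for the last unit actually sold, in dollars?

644.75

Rearranging supply gives Qs = P - 25. In a free market, 2775 - 4P = P - 25 gives the equilibrium P* = 560, Q* = 535.
Because the ceiling (221) lies below the market-clearing price, it is binding.
At P = 221: Qd = 2775 - 4·221 = 1891 and Qs = 221 - 25 = 196.
Only 196 units reach the market. On the demand curve, the marginal buyer's willingness to pay at Q = 196 is (2775 - 196)/4 = 644.75.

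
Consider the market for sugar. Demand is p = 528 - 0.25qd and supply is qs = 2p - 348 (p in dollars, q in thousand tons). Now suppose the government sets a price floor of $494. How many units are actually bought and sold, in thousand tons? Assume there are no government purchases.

136

Rearranging demand gives qd = 2112 - 4p. Equilibrium: 2112 - 4p = 2p - 348, so 2460 = 6p and p* = 410, q* = 472.
The floor of 494 is above the equilibrium price 410, so it binds.
At p = 494: qd = 2112 - 4·494 = 136 and qs = 2·494 - 348 = 640.
The quantity actually transacted is the short side, demand: 136.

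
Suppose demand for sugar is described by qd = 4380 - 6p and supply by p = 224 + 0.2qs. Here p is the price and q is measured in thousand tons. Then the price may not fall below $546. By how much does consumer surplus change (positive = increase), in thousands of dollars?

Rearranging supply gives qs = 5p - 1120. In a free market, 4380 - 6p = 5p - 1120 gives the equilibrium p* = 500, q* = 1380.
Because the floor (546) lies above the market-clearing price, it is binding.
At p = 546: qd = 4380 - 6·546 = 1104 and qs = 5·546 - 1120 = 1610.
Consumer surplus without the control is ½ · (730 - 500) · 1380 = 158700.
With the floor, consumers buy 1104 units at 546, so CS = ½ · (730 - 546) · 1104 = 101568.
Change in consumer surplus = 101568 - 158700 = -57132.

-57132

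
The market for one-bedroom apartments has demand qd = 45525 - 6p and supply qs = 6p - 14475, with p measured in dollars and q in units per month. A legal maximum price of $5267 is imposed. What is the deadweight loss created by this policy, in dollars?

Without the control the market clears where 45525 - 6p = 6p - 14475, i.e. p* = 5000 and q* = 15525.
Since 5267 is above p* = 5000, the ceiling does not bind and the free-market outcome prevails.
Since the control does not bind, no trades are prevented and deadweight loss is zero.

0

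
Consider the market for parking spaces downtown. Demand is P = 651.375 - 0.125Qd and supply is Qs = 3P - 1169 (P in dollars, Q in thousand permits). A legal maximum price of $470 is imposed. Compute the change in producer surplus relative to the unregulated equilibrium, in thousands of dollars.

Rearranging demand gives Qd = 5211 - 8P. Without the control the market clears where 5211 - 8P = 3P - 1169, i.e. P* = 580 and Q* = 571.
Because the ceiling (470) lies below the market-clearing price, it is binding.
At P = 470: Qd = 5211 - 8·470 = 1451 and Qs = 3·470 - 1169 = 241.
Producer surplus without the control is ½ · (580 - 1169/3) · 571 = 326041/6.
With the ceiling, producers sell 241 units at 470, so PS = ½ · (470 - 1169/3) · 241 = 58081/6.
Change in producer surplus = 58081/6 - 326041/6 = -44660.

-44660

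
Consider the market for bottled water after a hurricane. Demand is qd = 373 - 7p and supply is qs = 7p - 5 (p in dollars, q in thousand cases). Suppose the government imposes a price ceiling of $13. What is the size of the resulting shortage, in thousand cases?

Equilibrium: 373 - 7p = 7p - 5, so 378 = 14p and p* = 27, q* = 184.
Since 13 < 27, the ceiling is binding.
At p = 13: qd = 373 - 7·13 = 282 and qs = 7·13 - 5 = 86.
Shortage = qd - qs = 282 - 86 = 196.

196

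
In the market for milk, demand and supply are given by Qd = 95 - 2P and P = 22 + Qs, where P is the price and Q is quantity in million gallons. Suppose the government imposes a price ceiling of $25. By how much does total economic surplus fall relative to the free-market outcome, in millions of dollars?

147

Rearranging supply gives Qs = P - 22. Setting quantity demanded equal to quantity supplied, 95 - 2P = P - 22, gives P* = 39 and Q* = 17.
Since 25 < 39, the ceiling is binding.
At P = 25: Qd = 95 - 2·25 = 45 and Qs = 25 - 22 = 3.
Quantity traded falls to 3. At Q = 3 the demand price is (95 - 3)/2 = 46 and the supply price is 22 + 3 = 25.
Deadweight loss = ½ · (46 - 25) · (17 - 3) = ½ · 21 · 14 = 147.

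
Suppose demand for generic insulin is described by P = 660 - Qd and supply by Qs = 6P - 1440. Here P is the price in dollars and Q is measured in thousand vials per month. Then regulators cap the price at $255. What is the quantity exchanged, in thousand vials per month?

Rearranging demand gives Qd = 660 - P. Setting quantity demanded equal to quantity supplied, 660 - P = 6P - 1440, gives P* = 300 and Q* = 360.
Because the ceiling (255) lies below the market-clearing price, it is binding.
At P = 255: Qd = 660 - 255 = 405 and Qs = 6·255 - 1440 = 90.
The quantity actually transacted is the short side, supply: 90.

90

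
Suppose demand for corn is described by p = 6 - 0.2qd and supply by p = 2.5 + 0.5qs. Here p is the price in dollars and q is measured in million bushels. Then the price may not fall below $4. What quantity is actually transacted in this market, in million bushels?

5

Rearranging demand gives qd = 30 - 5p; rearranging supply gives qs = 2p - 5. In a free market, 30 - 5p = 2p - 5 gives the equilibrium p* = 5, q* = 5.
The floor of 4 is below the equilibrium price 5, so it is not binding; the market clears at p* = 5, q* = 5.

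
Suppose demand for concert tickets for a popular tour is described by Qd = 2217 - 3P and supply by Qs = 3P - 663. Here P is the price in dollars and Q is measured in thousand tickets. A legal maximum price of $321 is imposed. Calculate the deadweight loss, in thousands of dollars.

Equilibrium: 2217 - 3P = 3P - 663, so 2880 = 6P and P* = 480, Q* = 777.
The ceiling of 321 is below the equilibrium price 480, so it binds.
At P = 321: Qd = 2217 - 3·321 = 1254 and Qs = 3·321 - 663 = 300.
Quantity traded falls to 300. At Q = 300 the demand price is (2217 - 300)/3 = 639 and the supply price is (663 + 300)/3 = 321.
Deadweight loss = ½ · (639 - 321) · (777 - 300) = ½ · 318 · 477 = 75843.

75843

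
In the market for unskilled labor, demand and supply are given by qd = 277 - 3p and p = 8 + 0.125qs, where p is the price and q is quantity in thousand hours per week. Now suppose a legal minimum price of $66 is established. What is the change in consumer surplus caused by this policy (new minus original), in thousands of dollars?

-4602.5

Rearranging supply gives qs = 8p - 64. Equilibrium: 277 - 3p = 8p - 64, so 341 = 11p and p* = 31, q* = 184.
Because the floor (66) lies above the market-clearing price, it is binding.
At p = 66: qd = 277 - 3·66 = 79 and qs = 8·66 - 64 = 464.
Consumer surplus without the control is ½ · (277/3 - 31) · 184 = 16928/3.
With the floor, consumers buy 79 units at 66, so CS = ½ · (277/3 - 66) · 79 = 6241/6.
Change in consumer surplus = 6241/6 - 16928/3 = -4602.5.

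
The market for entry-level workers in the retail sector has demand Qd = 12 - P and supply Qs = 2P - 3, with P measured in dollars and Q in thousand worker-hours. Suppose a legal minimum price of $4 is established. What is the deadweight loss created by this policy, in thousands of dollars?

Without the control the market clears where 12 - P = 2P - 3, i.e. P* = 5 and Q* = 7.
Since 4 is below P* = 5, the floor does not bind and the free-market outcome prevails.
Since the control does not bind, no trades are prevented and deadweight loss is zero.

0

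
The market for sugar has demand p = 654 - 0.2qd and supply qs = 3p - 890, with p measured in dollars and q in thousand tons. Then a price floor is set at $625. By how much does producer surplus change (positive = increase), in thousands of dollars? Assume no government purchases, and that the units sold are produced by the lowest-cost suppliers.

Rearranging demand gives qd = 3270 - 5p. Without the control the market clears where 3270 - 5p = 3p - 890, i.e. p* = 520 and q* = 670.
Since 625 > 520, the floor is binding.
At p = 625: qd = 3270 - 5·625 = 145 and qs = 3·625 - 890 = 985.
Producer surplus without the control is ½ · (520 - 890/3) · 670 = 224450/3.
With the floor, 145 units are sold at 625. The supply price at q = 145 is 345, so PS = ½ · [(625 - 890/3) + (625 - 345)] · 145 = 264625/6.
Change in producer surplus = 264625/6 - 224450/3 = -30712.5.

-30712.5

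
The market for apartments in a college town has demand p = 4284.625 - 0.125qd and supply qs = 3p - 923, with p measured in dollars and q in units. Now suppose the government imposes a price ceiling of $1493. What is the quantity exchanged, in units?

3556

Rearranging demand gives qd = 34277 - 8p. Equilibrium: 34277 - 8p = 3p - 923, so 35200 = 11p and p* = 3200, q* = 8677.
Because the ceiling (1493) lies below the market-clearing price, it is binding.
At p = 1493: qd = 34277 - 8·1493 = 22333 and qs = 3·1493 - 923 = 3556.
The quantity actually transacted is the short side, supply: 3556.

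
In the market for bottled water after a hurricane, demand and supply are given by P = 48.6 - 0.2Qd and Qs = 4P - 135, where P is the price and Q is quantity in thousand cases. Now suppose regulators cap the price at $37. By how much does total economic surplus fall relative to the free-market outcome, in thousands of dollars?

Rearranging demand gives Qd = 243 - 5P. Without the control the market clears where 243 - 5P = 4P - 135, i.e. P* = 42 and Q* = 33.
Because the ceiling (37) lies below the market-clearing price, it is binding.
At P = 37: Qd = 243 - 5·37 = 58 and Qs = 4·37 - 135 = 13.
Quantity traded falls to 13. At Q = 13 the demand price is (243 - 13)/5 = 46 and the supply price is (135 + 13)/4 = 37.
Deadweight loss = ½ · (46 - 37) · (33 - 13) = ½ · 9 · 20 = 90.

90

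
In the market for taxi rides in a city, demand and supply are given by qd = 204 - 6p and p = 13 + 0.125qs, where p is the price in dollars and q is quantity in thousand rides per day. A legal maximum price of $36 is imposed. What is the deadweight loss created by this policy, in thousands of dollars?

Rearranging supply gives qs = 8p - 104. Setting quantity demanded equal to quantity supplied, 204 - 6p = 8p - 104, gives p* = 22 and q* = 72.
Since 36 is above p* = 22, the ceiling does not bind and the free-market outcome prevails.
Since the control does not bind, no trades are prevented and deadweight loss is zero.

0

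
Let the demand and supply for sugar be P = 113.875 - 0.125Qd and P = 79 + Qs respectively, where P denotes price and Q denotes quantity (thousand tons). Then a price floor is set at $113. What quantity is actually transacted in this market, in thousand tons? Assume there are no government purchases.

Rearranging demand gives Qd = 911 - 8P; rearranging supply gives Qs = P - 79. Equilibrium: 911 - 8P = P - 79, so 990 = 9P and P* = 110, Q* = 31.
The floor of 113 is above the equilibrium price 110, so it binds.
At P = 113: Qd = 911 - 8·113 = 7 and Qs = 113 - 79 = 34.
The quantity actually transacted is the short side, demand: 7.

7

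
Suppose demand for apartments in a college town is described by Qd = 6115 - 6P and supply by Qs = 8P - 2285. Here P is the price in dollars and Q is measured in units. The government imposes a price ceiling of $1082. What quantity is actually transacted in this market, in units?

In a free market, 6115 - 6P = 8P - 2285 gives the equilibrium P* = 600, Q* = 2515.
The ceiling of 1082 is above the equilibrium price 600, so it is not binding; the market clears at P* = 600, Q* = 2515.

2515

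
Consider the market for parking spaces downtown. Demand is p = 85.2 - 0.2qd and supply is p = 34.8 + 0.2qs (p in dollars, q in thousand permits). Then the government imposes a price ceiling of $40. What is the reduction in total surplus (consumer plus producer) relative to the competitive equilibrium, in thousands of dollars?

Rearranging demand gives qd = 426 - 5p; rearranging supply gives qs = 5p - 174. Setting quantity demanded equal to quantity supplied, 426 - 5p = 5p - 174, gives p* = 60 and q* = 126.
The ceiling of 40 is below the equilibrium price 60, so it binds.
At p = 40: qd = 426 - 5·40 = 226 and qs = 5·40 - 174 = 26.
Quantity traded falls to 26. At q = 26 the demand price is (426 - 26)/5 = 80 and the supply price is (174 + 26)/5 = 40.
Deadweight loss = ½ · (80 - 40) · (126 - 26) = ½ · 40 · 100 = 2000.

2000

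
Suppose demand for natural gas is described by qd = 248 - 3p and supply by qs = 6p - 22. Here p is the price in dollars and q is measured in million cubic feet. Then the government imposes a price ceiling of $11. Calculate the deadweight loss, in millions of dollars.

3249

In a free market, 248 - 3p = 6p - 22 gives the equilibrium p* = 30, q* = 158.
Because the ceiling (11) lies below the market-clearing price, it is binding.
At p = 11: qd = 248 - 3·11 = 215 and qs = 6·11 - 22 = 44.
Quantity traded falls to 44. At q = 44 the demand price is (248 - 44)/3 = 68 and the supply price is (22 + 44)/6 = 11.
Deadweight loss = ½ · (68 - 11) · (158 - 44) = ½ · 57 · 114 = 3249.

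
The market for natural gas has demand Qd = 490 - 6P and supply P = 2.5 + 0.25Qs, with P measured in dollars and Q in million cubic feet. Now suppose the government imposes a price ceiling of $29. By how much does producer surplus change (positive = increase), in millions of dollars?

-3108

Rearranging supply gives Qs = 4P - 10. Without the control the market clears where 490 - 6P = 4P - 10, i.e. P* = 50 and Q* = 190.
The ceiling of 29 is below the equilibrium price 50, so it binds.
At P = 29: Qd = 490 - 6·29 = 316 and Qs = 4·29 - 10 = 106.
Producer surplus without the control is ½ · (50 - 2.5) · 190 = 4512.5.
With the ceiling, producers sell 106 units at 29, so PS = ½ · (29 - 2.5) · 106 = 1404.5.
Change in producer surplus = 1404.5 - 4512.5 = -3108.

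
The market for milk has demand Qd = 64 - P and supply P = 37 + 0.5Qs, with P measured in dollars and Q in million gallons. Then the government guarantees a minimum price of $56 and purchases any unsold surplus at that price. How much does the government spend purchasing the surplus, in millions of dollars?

Rearranging supply gives Qs = 2P - 74. Without the control the market clears where 64 - P = 2P - 74, i.e. P* = 46 and Q* = 18.
Since 56 > 46, the floor is binding.
At P = 56: Qd = 64 - 56 = 8 and Qs = 2·56 - 74 = 38.
Surplus = Qs - Qd = 30.
Government expenditure = surplus × support price = 30 × 56 = 1680.

1680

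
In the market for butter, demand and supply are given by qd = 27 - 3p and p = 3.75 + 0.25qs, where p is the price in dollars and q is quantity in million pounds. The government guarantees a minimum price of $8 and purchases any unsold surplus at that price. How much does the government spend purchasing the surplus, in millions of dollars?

Rearranging supply gives qs = 4p - 15. Setting quantity demanded equal to quantity supplied, 27 - 3p = 4p - 15, gives p* = 6 and q* = 9.
Since 8 > 6, the floor is binding.
At p = 8: qd = 27 - 3·8 = 3 and qs = 4·8 - 15 = 17.
Surplus = qs - qd = 14.
Government expenditure = surplus × support price = 14 × 8 = 112.

112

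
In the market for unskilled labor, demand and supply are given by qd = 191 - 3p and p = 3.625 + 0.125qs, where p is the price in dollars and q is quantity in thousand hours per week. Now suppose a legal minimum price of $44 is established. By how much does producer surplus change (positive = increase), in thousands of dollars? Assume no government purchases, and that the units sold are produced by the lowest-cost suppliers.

Rearranging supply gives qs = 8p - 29. Setting quantity demanded equal to quantity supplied, 191 - 3p = 8p - 29, gives p* = 20 and q* = 131.
The floor of 44 is above the equilibrium price 20, so it binds.
At p = 44: qd = 191 - 3·44 = 59 and qs = 8·44 - 29 = 323.
Producer surplus without the control is ½ · (20 - 3.625) · 131 = 1072.5625.
With the floor, 59 units are sold at 44. The supply price at q = 59 is 11, so PS = ½ · [(44 - 3.625) + (44 - 11)] · 59 = 2164.5625.
Change in producer surplus = 2164.5625 - 1072.5625 = 1092.

1092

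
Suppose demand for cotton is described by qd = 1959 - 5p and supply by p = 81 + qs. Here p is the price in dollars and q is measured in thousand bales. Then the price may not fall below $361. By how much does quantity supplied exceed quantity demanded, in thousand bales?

Rearranging supply gives qs = p - 81. Without the control the market clears where 1959 - 5p = p - 81, i.e. p* = 340 and q* = 259.
The floor of 361 is above the equilibrium price 340, so it binds.
At p = 361: qd = 1959 - 5·361 = 154 and qs = 361 - 81 = 280.
Surplus = qs - qd = 280 - 154 = 126.

126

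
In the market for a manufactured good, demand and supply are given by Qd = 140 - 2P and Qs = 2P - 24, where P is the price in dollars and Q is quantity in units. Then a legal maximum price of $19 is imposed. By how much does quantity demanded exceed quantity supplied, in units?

Setting quantity demanded equal to quantity supplied, 140 - 2P = 2P - 24, gives P* = 41 and Q* = 58.
Since 19 < 41, the ceiling is binding.
At P = 19: Qd = 140 - 2·19 = 102 and Qs = 2·19 - 24 = 14.
Shortage = Qd - Qs = 102 - 14 = 88.

88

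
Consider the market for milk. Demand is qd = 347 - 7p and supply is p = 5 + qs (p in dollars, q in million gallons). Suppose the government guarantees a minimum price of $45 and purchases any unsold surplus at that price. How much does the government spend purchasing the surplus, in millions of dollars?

Rearranging supply gives qs = p - 5. Without the control the market clears where 347 - 7p = p - 5, i.e. p* = 44 and q* = 39.
Since 45 > 44, the floor is binding.
At p = 45: qd = 347 - 7·45 = 32 and qs = 45 - 5 = 40.
Surplus = qs - qd = 8.
Government expenditure = surplus × support price = 8 × 45 = 360.

360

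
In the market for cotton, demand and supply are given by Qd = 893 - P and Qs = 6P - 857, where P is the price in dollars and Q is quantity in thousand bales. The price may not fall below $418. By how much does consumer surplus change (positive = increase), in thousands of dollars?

-93912

Without the control the market clears where 893 - P = 6P - 857, i.e. P* = 250 and Q* = 643.
Since 418 > 250, the floor is binding.
At P = 418: Qd = 893 - 418 = 475 and Qs = 6·418 - 857 = 1651.
Consumer surplus without the control is ½ · (893 - 250) · 643 = 206724.5.
With the floor, consumers buy 475 units at 418, so CS = ½ · (893 - 418) · 475 = 112812.5.
Change in consumer surplus = 112812.5 - 206724.5 = -93912.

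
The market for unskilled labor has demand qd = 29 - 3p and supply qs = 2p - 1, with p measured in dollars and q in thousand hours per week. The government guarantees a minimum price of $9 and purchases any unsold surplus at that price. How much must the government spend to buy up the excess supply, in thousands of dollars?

135

In a free market, 29 - 3p = 2p - 1 gives the equilibrium p* = 6, q* = 11.
Because the floor (9) lies above the market-clearing price, it is binding.
At p = 9: qd = 29 - 3·9 = 2 and qs = 2·9 - 1 = 17.
Surplus = qs - qd = 15.
Government expenditure = surplus × support price = 15 × 9 = 135.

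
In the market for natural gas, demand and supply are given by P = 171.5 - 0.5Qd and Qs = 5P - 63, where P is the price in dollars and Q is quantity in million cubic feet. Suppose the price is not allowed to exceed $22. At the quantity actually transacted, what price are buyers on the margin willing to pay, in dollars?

Rearranging demand gives Qd = 343 - 2P. Setting quantity demanded equal to quantity supplied, 343 - 2P = 5P - 63, gives P* = 58 and Q* = 227.
Because the ceiling (22) lies below the market-clearing price, it is binding.
At P = 22: Qd = 343 - 2·22 = 299 and Qs = 5·22 - 63 = 47.
Only 47 units reach the market. On the demand curve, the marginal buyer's willingness to pay at Q = 47 is (343 - 47)/2 = 148.

148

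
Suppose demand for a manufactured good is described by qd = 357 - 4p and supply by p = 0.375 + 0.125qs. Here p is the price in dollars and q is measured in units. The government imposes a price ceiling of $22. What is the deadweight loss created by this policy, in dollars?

768

Rearranging supply gives qs = 8p - 3. Equilibrium: 357 - 4p = 8p - 3, so 360 = 12p and p* = 30, q* = 237.
Since 22 < 30, the ceiling is binding.
At p = 22: qd = 357 - 4·22 = 269 and qs = 8·22 - 3 = 173.
Quantity traded falls to 173. At q = 173 the demand price is (357 - 173)/4 = 46 and the supply price is (3 + 173)/8 = 22.
Deadweight loss = ½ · (46 - 22) · (237 - 173) = ½ · 24 · 64 = 768.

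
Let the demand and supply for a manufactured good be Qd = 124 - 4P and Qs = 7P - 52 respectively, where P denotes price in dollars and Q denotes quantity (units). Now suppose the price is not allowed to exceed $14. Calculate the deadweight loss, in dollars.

In a free market, 124 - 4P = 7P - 52 gives the equilibrium P* = 16, Q* = 60.
Since 14 < 16, the ceiling is binding.
At P = 14: Qd = 124 - 4·14 = 68 and Qs = 7·14 - 52 = 46.
Quantity traded falls to 46. At Q = 46 the demand price is (124 - 46)/4 = 19.5 and the supply price is (52 + 46)/7 = 14.
Deadweight loss = ½ · (19.5 - 14) · (60 - 46) = ½ · 5.5 · 14 = 38.5.

38.5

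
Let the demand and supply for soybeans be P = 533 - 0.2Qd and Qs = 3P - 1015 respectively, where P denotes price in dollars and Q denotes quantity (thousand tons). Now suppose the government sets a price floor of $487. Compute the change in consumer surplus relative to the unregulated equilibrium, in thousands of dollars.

-8032.5

Rearranging demand gives Qd = 2665 - 5P. Setting quantity demanded equal to quantity supplied, 2665 - 5P = 3P - 1015, gives P* = 460 and Q* = 365.
Since 487 > 460, the floor is binding.
At P = 487: Qd = 2665 - 5·487 = 230 and Qs = 3·487 - 1015 = 446.
Consumer surplus without the control is ½ · (533 - 460) · 365 = 13322.5.
With the floor, consumers buy 230 units at 487, so CS = ½ · (533 - 487) · 230 = 5290.
Change in consumer surplus = 5290 - 13322.5 = -8032.5.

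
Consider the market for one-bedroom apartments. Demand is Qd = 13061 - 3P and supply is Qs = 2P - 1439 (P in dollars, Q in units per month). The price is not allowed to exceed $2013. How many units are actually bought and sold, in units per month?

2587

In a free market, 13061 - 3P = 2P - 1439 gives the equilibrium P* = 2900, Q* = 4361.
Since 2013 < 2900, the ceiling is binding.
At P = 2013: Qd = 13061 - 3·2013 = 7022 and Qs = 2·2013 - 1439 = 2587.
The quantity actually transacted is the short side, supply: 2587.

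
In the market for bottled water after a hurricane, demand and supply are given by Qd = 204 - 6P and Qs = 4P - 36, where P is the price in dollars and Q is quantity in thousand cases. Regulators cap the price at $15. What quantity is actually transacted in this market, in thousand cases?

Setting quantity demanded equal to quantity supplied, 204 - 6P = 4P - 36, gives P* = 24 and Q* = 60.
Since 15 < 24, the ceiling is binding.
At P = 15: Qd = 204 - 6·15 = 114 and Qs = 4·15 - 36 = 24.
The quantity actually transacted is the short side, supply: 24.

24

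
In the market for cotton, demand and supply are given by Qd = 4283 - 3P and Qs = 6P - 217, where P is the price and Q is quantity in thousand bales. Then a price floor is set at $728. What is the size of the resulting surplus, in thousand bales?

Setting quantity demanded equal to quantity supplied, 4283 - 3P = 6P - 217, gives P* = 500 and Q* = 2783.
Since 728 > 500, the floor is binding.
At P = 728: Qd = 4283 - 3·728 = 2099 and Qs = 6·728 - 217 = 4151.
Surplus = Qs - Qd = 4151 - 2099 = 2052.

2052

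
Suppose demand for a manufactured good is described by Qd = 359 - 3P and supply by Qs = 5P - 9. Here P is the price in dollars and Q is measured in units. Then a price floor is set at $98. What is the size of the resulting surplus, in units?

416

Equilibrium: 359 - 3P = 5P - 9, so 368 = 8P and P* = 46, Q* = 221.
Because the floor (98) lies above the market-clearing price, it is binding.
At P = 98: Qd = 359 - 3·98 = 65 and Qs = 5·98 - 9 = 481.
Surplus = Qs - Qd = 481 - 65 = 416.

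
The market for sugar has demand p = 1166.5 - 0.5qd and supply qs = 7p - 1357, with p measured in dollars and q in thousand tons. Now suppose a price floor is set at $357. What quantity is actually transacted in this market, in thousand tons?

1513

Rearranging demand gives qd = 2333 - 2p. Setting quantity demanded equal to quantity supplied, 2333 - 2p = 7p - 1357, gives p* = 410 and q* = 1513.
The floor of 357 is below the equilibrium price 410, so it is not binding; the market clears at p* = 410, q* = 1513.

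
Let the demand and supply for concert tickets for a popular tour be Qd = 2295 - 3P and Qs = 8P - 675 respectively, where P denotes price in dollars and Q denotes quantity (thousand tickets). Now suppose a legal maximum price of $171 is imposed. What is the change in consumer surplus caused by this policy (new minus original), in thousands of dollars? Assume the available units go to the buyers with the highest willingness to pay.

-35937

In a free market, 2295 - 3P = 8P - 675 gives the equilibrium P* = 270, Q* = 1485.
Because the ceiling (171) lies below the market-clearing price, it is binding.
At P = 171: Qd = 2295 - 3·171 = 1782 and Qs = 8·171 - 675 = 693.
Consumer surplus without the control is ½ · (765 - 270) · 1485 = 367537.5.
With the ceiling, 693 units are sold at 171 (assume they go to the highest-value buyers). The demand price at Q = 693 is 534, so CS = ½ · [(765 - 171) + (534 - 171)] · 693 = 331600.5.
Change in consumer surplus = 331600.5 - 367537.5 = -35937.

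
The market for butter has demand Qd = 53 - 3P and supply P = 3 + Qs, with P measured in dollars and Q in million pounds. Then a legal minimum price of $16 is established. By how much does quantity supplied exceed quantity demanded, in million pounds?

Rearranging supply gives Qs = P - 3. Equilibrium: 53 - 3P = P - 3, so 56 = 4P and P* = 14, Q* = 11.
Because the floor (16) lies above the market-clearing price, it is binding.
At P = 16: Qd = 53 - 3·16 = 5 and Qs = 16 - 3 = 13.
Surplus = Qs - Qd = 13 - 5 = 8.

8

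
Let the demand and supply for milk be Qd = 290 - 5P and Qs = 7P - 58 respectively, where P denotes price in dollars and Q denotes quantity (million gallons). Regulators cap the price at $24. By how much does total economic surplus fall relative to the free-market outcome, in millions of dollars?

210

Equilibrium: 290 - 5P = 7P - 58, so 348 = 12P and P* = 29, Q* = 145.
Since 24 < 29, the ceiling is binding.
At P = 24: Qd = 290 - 5·24 = 170 and Qs = 7·24 - 58 = 110.
Quantity traded falls to 110. At Q = 110 the demand price is (290 - 110)/5 = 36 and the supply price is (58 + 110)/7 = 24.
Deadweight loss = ½ · (36 - 24) · (145 - 110) = ½ · 12 · 35 = 210.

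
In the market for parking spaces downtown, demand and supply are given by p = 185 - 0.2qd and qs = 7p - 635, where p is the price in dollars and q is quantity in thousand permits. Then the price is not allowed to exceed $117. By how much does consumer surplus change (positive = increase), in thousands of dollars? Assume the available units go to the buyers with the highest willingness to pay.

Rearranging demand gives qd = 925 - 5p. Equilibrium: 925 - 5p = 7p - 635, so 1560 = 12p and p* = 130, q* = 275.
Because the ceiling (117) lies below the market-clearing price, it is binding.
At p = 117: qd = 925 - 5·117 = 340 and qs = 7·117 - 635 = 184.
Consumer surplus without the control is ½ · (185 - 130) · 275 = 7562.5.
With the ceiling, 184 units are sold at 117 (assume they go to the highest-value buyers). The demand price at q = 184 is 148.2, so CS = ½ · [(185 - 117) + (148.2 - 117)] · 184 = 9126.4.
Change in consumer surplus = 9126.4 - 7562.5 = 1563.9.

1563.9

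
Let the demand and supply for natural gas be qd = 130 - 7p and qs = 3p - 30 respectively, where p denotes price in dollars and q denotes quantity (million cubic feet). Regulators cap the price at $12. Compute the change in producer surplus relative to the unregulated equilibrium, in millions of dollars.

In a free market, 130 - 7p = 3p - 30 gives the equilibrium p* = 16, q* = 18.
Since 12 < 16, the ceiling is binding.
At p = 12: qd = 130 - 7·12 = 46 and qs = 3·12 - 30 = 6.
Producer surplus without the control is ½ · (16 - 10) · 18 = 54.
With the ceiling, producers sell 6 units at 12, so PS = ½ · (12 - 10) · 6 = 6.
Change in producer surplus = 6 - 54 = -48.

-48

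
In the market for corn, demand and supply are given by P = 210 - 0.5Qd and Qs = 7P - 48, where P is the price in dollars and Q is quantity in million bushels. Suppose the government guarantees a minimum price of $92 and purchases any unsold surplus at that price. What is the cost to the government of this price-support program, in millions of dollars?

33120

Rearranging demand gives Qd = 420 - 2P. Setting quantity demanded equal to quantity supplied, 420 - 2P = 7P - 48, gives P* = 52 and Q* = 316.
Since 92 > 52, the floor is binding.
At P = 92: Qd = 420 - 2·92 = 236 and Qs = 7·92 - 48 = 596.
Surplus = Qs - Qd = 360.
Government expenditure = surplus × support price = 360 × 92 = 33120.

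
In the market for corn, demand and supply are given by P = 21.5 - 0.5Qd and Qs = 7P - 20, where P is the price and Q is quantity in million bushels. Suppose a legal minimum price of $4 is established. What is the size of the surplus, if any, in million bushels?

Rearranging demand gives Qd = 43 - 2P. Without the control the market clears where 43 - 2P = 7P - 20, i.e. P* = 7 and Q* = 29.
The floor of 4 is below the equilibrium price 7, so it is not binding; the market clears at P* = 7, Q* = 29.
Since the control does not bind, there is no surplus.

0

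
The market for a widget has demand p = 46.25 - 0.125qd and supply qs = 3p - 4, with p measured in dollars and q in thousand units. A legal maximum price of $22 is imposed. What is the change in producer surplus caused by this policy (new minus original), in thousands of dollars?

-960

Rearranging demand gives qd = 370 - 8p. Setting quantity demanded equal to quantity supplied, 370 - 8p = 3p - 4, gives p* = 34 and q* = 98.
The ceiling of 22 is below the equilibrium price 34, so it binds.
At p = 22: qd = 370 - 8·22 = 194 and qs = 3·22 - 4 = 62.
Producer surplus without the control is ½ · (34 - 4/3) · 98 = 4802/3.
With the ceiling, producers sell 62 units at 22, so PS = ½ · (22 - 4/3) · 62 = 1922/3.
Change in producer surplus = 1922/3 - 4802/3 = -960.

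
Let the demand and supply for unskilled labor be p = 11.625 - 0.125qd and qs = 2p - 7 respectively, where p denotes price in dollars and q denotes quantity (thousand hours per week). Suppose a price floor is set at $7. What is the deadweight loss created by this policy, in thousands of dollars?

Rearranging demand gives qd = 93 - 8p. In a free market, 93 - 8p = 2p - 7 gives the equilibrium p* = 10, q* = 13.
Since 7 is below p* = 10, the floor does not bind and the free-market outcome prevails.
Since the control does not bind, no trades are prevented and deadweight loss is zero.

0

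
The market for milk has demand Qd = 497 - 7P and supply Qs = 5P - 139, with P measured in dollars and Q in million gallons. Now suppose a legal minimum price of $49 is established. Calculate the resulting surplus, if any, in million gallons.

0

Equilibrium: 497 - 7P = 5P - 139, so 636 = 12P and P* = 53, Q* = 126.
The floor of 49 is below the equilibrium price 53, so it is not binding; the market clears at P* = 53, Q* = 126.
Since the control does not bind, there is no surplus.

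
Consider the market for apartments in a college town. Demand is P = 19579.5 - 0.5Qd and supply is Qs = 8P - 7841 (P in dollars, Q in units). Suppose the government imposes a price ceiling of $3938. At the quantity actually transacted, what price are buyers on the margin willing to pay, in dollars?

Rearranging demand gives Qd = 39159 - 2P. Setting quantity demanded equal to quantity supplied, 39159 - 2P = 8P - 7841, gives P* = 4700 and Q* = 29759.
Since 3938 < 4700, the ceiling is binding.
At P = 3938: Qd = 39159 - 2·3938 = 31283 and Qs = 8·3938 - 7841 = 23663.
Only 23663 units reach the market. On the demand curve, the marginal buyer's willingness to pay at Q = 23663 is (39159 - 23663)/2 = 7748.

7748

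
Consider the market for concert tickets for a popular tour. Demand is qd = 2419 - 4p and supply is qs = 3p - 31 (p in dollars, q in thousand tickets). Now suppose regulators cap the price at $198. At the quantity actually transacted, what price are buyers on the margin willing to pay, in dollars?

464

Equilibrium: 2419 - 4p = 3p - 31, so 2450 = 7p and p* = 350, q* = 1019.
Since 198 < 350, the ceiling is binding.
At p = 198: qd = 2419 - 4·198 = 1627 and qs = 3·198 - 31 = 563.
Only 563 units reach the market. On the demand curve, the marginal buyer's willingness to pay at q = 563 is (2419 - 563)/4 = 464.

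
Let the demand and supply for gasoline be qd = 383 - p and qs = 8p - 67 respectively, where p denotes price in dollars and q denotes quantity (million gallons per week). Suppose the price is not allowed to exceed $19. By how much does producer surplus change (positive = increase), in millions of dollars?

Equilibrium: 383 - p = 8p - 67, so 450 = 9p and p* = 50, q* = 333.
Because the ceiling (19) lies below the market-clearing price, it is binding.
At p = 19: qd = 383 - 19 = 364 and qs = 8·19 - 67 = 85.
Producer surplus without the control is ½ · (50 - 8.375) · 333 = 6930.5625.
With the ceiling, producers sell 85 units at 19, so PS = ½ · (19 - 8.375) · 85 = 451.5625.
Change in producer surplus = 451.5625 - 6930.5625 = -6479.

-6479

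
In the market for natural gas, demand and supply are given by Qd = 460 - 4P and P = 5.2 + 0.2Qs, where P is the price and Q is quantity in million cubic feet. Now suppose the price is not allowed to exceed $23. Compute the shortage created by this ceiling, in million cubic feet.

279

Rearranging supply gives Qs = 5P - 26. Setting quantity demanded equal to quantity supplied, 460 - 4P = 5P - 26, gives P* = 54 and Q* = 244.
The ceiling of 23 is below the equilibrium price 54, so it binds.
At P = 23: Qd = 460 - 4·23 = 368 and Qs = 5·23 - 26 = 89.
Shortage = Qd - Qs = 368 - 89 = 279.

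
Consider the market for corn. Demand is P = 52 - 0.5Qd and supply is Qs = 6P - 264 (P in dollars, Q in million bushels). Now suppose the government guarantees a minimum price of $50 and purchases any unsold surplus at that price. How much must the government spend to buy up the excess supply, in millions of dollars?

Rearranging demand gives Qd = 104 - 2P. Equilibrium: 104 - 2P = 6P - 264, so 368 = 8P and P* = 46, Q* = 12.
Because the floor (50) lies above the market-clearing price, it is binding.
At P = 50: Qd = 104 - 2·50 = 4 and Qs = 6·50 - 264 = 36.
Surplus = Qs - Qd = 32.
Government expenditure = surplus × support price = 32 × 50 = 1600.

1600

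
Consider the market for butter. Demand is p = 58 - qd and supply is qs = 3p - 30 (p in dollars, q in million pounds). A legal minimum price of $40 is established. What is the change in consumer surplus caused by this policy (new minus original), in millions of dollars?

Rearranging demand gives qd = 58 - p. Setting quantity demanded equal to quantity supplied, 58 - p = 3p - 30, gives p* = 22 and q* = 36.
Since 40 > 22, the floor is binding.
At p = 40: qd = 58 - 40 = 18 and qs = 3·40 - 30 = 90.
Consumer surplus without the control is ½ · (58 - 22) · 36 = 648.
With the floor, consumers buy 18 units at 40, so CS = ½ · (58 - 40) · 18 = 162.
Change in consumer surplus = 162 - 648 = -486.

-486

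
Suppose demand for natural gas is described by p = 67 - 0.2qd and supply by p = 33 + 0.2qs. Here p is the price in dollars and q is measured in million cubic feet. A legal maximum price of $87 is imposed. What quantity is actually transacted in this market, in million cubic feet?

Rearranging demand gives qd = 335 - 5p; rearranging supply gives qs = 5p - 165. Setting quantity demanded equal to quantity supplied, 335 - 5p = 5p - 165, gives p* = 50 and q* = 85.
Since 87 is above p* = 50, the ceiling does not bind and the free-market outcome prevails.

85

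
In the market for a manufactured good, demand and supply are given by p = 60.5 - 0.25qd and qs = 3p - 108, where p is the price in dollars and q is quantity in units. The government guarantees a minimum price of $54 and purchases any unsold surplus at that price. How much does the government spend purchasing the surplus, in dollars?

1512

Rearranging demand gives qd = 242 - 4p. Without the control the market clears where 242 - 4p = 3p - 108, i.e. p* = 50 and q* = 42.
Since 54 > 50, the floor is binding.
At p = 54: qd = 242 - 4·54 = 26 and qs = 3·54 - 108 = 54.
Surplus = qs - qd = 28.
Government expenditure = surplus × support price = 28 × 54 = 1512.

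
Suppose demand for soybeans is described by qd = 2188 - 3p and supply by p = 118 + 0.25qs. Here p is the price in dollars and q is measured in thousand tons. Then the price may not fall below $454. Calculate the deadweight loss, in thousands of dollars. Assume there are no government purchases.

14374.5

Rearranging supply gives qs = 4p - 472. In a free market, 2188 - 3p = 4p - 472 gives the equilibrium p* = 380, q* = 1048.
Because the floor (454) lies above the market-clearing price, it is binding.
At p = 454: qd = 2188 - 3·454 = 826 and qs = 4·454 - 472 = 1344.
Quantity traded falls to 826. At q = 826 the demand price is (2188 - 826)/3 = 454 and the supply price is (472 + 826)/4 = 324.5.
Deadweight loss = ½ · (454 - 324.5) · (1048 - 826) = ½ · 129.5 · 222 = 14374.5.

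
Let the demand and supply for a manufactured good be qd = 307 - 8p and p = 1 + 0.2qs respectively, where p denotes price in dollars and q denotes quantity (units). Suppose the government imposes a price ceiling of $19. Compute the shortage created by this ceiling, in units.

Rearranging supply gives qs = 5p - 5. Equilibrium: 307 - 8p = 5p - 5, so 312 = 13p and p* = 24, q* = 115.
Because the ceiling (19) lies below the market-clearing price, it is binding.
At p = 19: qd = 307 - 8·19 = 155 and qs = 5·19 - 5 = 90.
Shortage = qd - qs = 155 - 90 = 65.

65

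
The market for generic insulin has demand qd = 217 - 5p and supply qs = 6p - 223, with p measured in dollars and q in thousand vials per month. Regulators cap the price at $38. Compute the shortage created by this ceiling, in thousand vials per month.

Equilibrium: 217 - 5p = 6p - 223, so 440 = 11p and p* = 40, q* = 17.
Because the ceiling (38) lies below the market-clearing price, it is binding.
At p = 38: qd = 217 - 5·38 = 27 and qs = 6·38 - 223 = 5.
Shortage = qd - qs = 27 - 5 = 22.

22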